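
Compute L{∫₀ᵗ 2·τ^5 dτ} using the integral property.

L{∫₀ᵗ f(τ)dτ} = F(s)/s with f(t) = 2t^5. F(s) = 240/s^6, so L{∫₀ᵗ 2·τ^5 dτ} = (240/s^6)/s = 240/s^7. (Check: ∫₀ᵗ 2·τ^5 dτ = 2t^6/6.)

Final answer: 240/s^7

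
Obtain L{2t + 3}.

L{2t + 3} = 2·L{t} + 3·L{1} = 2/s² + 3/s

Final answer: 2/s² + 3/s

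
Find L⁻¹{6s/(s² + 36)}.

This is the form c·s/(s² + a²) with a = 6, c = 6. L⁻¹ = 6·cos(6t)

Final answer: 6·cos(6t)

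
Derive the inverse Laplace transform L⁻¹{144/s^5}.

L⁻¹{n!/s^(n+1)} = t^n with n=4. So L⁻¹{24/s^5} = t^4, and L⁻¹{144/s^5} = (144/24)·t^4 = 6·t^4

Final answer: 6·t^4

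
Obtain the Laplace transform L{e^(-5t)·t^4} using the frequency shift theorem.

L{e^(at)·t^n} = n!/(s-a)^(n+1), so L{e^(-5t)·t^4} = 24/(s+5)^5

Final answer: 24/(s+5)^5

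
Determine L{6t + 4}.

L{6t + 4} = 6·L{t} + 4·L{1} = 6/s² + 4/s

Final answer: 6/s² + 4/s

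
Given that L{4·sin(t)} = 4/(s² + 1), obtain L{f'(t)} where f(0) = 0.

L{f'(t)} = s·F(s) - f(0) = s·4/(s² + 1) - 0 = 4s/(s² + 1)

Final answer: 4s/(s² + 1)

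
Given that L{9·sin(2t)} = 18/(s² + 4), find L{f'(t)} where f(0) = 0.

L{f'(t)} = s·F(s) - f(0) = s·18/(s² + 4) - 0 = 18s/(s² + 4)

Final answer: 18s/(s² + 4)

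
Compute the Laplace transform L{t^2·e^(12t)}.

L{t^n·e^(at)} = n!/(s-a)^(n+1), so L{t^2·e^(12t)} = 2/(s-12)^3

Final answer: 2/(s-12)^3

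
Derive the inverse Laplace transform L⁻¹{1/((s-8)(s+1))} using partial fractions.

Decompose: A/(s-8) + B/(s+1). A = 1/9, B = -1/9. f(t) = (e^(8t) - e^(-t))/9

Final answer: (e^(8t) - e^(-t))/9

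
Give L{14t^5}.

L{t^n} = n!/s^(n+1). So L{14t^5} = 14·5!/s^6 = 1680/s^6

Final answer: 1680/s^6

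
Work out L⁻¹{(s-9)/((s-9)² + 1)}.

Using frequency shift: L⁻¹{(s-a)/((s-a)² + b²)} = e^(at)cos(bt). Here a=9, b=1

Final answer: e^(9t)·cos(t)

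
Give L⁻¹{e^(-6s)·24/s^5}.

L⁻¹{24/s^5} = t^4. By the time shift theorem, L⁻¹{e^(-as)F(s)} = u(t-a)f(t-a) with a=6, so L⁻¹{e^(-6s)·24/s^5} = u(t-6)·(t-6)^4

Final answer: u(t-6)·(t-6)^4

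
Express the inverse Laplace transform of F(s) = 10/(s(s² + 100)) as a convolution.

10/(s(s² + 100)) = (1/s)·(10/(s² + 100)) = L{1}·L{sin(10t)}. So f(t) = 1*(sin(10t)) = ∫₀ᵗ sin(10τ) dτ

Final answer: ∫₀ᵗ sin(10τ) dτ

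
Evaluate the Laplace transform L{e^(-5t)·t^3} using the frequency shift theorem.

L{e^(at)·t^n} = n!/(s-a)^(n+1), so L{e^(-5t)·t^3} = 6/(s+5)^4

Final answer: 6/(s+5)^4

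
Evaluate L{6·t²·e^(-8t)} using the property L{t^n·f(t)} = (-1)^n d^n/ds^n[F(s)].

L{e^(-8t)} = 1/(s+8). d/ds[1/(s+8)] = -1/(s+8)². d²/ds²[1/(s+8)] = 2/(s+8)³. So L{t²·e^(-8t)} = (-1)² · 2/(s+8)³ = 2/(s+8)³. Then L{6·t²·e^(-8t)} = 6·2/(s+8)³ = 12/(s+8)³

Final answer: 12/(s+8)³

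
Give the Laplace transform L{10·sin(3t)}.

L{sin(ωt)} = ω/(s² + ω²), so L{sin(3t)} = 3/(s² + 9). Then L{10·sin(3t)} = 10·3/(s² + 9) = 30/(s² + 9)

Final answer: 30/(s² + 9)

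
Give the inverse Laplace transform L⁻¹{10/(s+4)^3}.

L⁻¹{n!/(s-a)^(n+1)} = t^n·e^(at) with n=2, a=-4. So L⁻¹{2/(s+4)^3} = t^2·e^(-4t), and L⁻¹{10/(s+4)^3} = (10/2)·t^2·e^(-4t) = 5·t^2·e^(-4t)

Final answer: 5·t^2·e^(-4t)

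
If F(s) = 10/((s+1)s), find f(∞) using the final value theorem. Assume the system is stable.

f(∞) = lim_{s→0} sF(s) = lim_{s→0} 10/(s+1) = 10

Final answer: 10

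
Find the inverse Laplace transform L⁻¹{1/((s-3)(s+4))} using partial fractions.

Decompose: A/(s-3) + B/(s+4). A = 1/7, B = -1/7. f(t) = (e^(3t) - e^(-4t))/7

Final answer: (e^(3t) - e^(-4t))/7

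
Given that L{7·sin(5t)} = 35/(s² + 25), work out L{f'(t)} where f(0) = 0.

L{f'(t)} = s·F(s) - f(0) = s·35/(s² + 25) - 0 = 35s/(s² + 25)

Final answer: 35s/(s² + 25)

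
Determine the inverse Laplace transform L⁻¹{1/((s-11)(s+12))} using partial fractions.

Decompose: A/(s-11) + B/(s+12). A = 1/23, B = -1/23. f(t) = (e^(11t) - e^(-12t))/23

Final answer: (e^(11t) - e^(-12t))/23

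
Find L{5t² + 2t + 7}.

L{5t² + 2t + 7} = 5·2/s³ + 2/s² + 7/s = 10/s³ + 2/s² + 7/s

Final answer: 10/s³ + 2/s² + 7/s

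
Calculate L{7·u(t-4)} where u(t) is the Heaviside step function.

L{u(t-a)} = e^(-as)/s. Here a=4, so L{u(t-4)} = e^(-4s)/s, and L{7·u(t-4)} = 7·e^(-4s)/s

Final answer: 7·e^(-4s)/s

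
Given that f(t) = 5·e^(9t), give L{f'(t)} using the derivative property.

f(0) = 5, F(s) = 5/(s-9). L{f'(t)} = s·F(s) - f(0) = 5s/(s-9) - 5 = (5s - 5(s-9))/(s-9) = 45/(s-9)

Final answer: 45/(s-9)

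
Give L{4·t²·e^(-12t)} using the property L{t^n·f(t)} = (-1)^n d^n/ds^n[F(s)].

L{e^(-12t)} = 1/(s+12). d/ds[1/(s+12)] = -1/(s+12)². d²/ds²[1/(s+12)] = 2/(s+12)³. So L{t²·e^(-12t)} = (-1)² · 2/(s+12)³ = 2/(s+12)³. Then L{4·t²·e^(-12t)} = 4·2/(s+12)³ = 8/(s+12)³

Final answer: 8/(s+12)³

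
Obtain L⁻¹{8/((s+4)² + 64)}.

Form: b/((s-a)² + b²) → e^(at)sin(bt). With a=-4, b=8

Final answer: e^(-4t)·sin(8t)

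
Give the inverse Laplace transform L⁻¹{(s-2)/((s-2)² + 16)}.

Using frequency shift, L⁻¹{(s-2)/((s-2)² + 16)} = e^(2t)·cos(4t)

Final answer: e^(2t)·cos(4t)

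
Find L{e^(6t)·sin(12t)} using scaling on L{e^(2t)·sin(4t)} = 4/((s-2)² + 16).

Scaling with a=3: L{e^(6t)·sin(12t)} = (1/3) · 4/((s/3-2)² + 16). Simplifying: 12/((s-6)² + 144)

Final answer: 12/((s-6)² + 144)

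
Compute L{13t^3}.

L{t^n} = n!/s^(n+1). So L{13t^3} = 13·3!/s^4 = 78/s^4

Final answer: 78/s^4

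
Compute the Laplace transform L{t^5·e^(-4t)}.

L{t^n·e^(at)} = n!/(s-a)^(n+1), so L{t^5·e^(-4t)} = 120/(s+4)^6

Final answer: 120/(s+4)^6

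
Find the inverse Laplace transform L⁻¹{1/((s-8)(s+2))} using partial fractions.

Decompose: A/(s-8) + B/(s+2). A = 1/10, B = -1/10. f(t) = (e^(8t) - e^(-2t))/10

Final answer: (e^(8t) - e^(-2t))/10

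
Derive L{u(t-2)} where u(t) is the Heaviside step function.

L{u(t-a)} = e^(-as)/s. Here a=2, so L{u(t-2)} = e^(-2s)/s

Final answer: e^(-2s)/s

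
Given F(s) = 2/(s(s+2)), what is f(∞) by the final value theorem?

f(∞) = lim_{s→0} s·2/(s(s+2)) = lim_{s→0} 2/(s+2) = 2/2 = 1

Final answer: 1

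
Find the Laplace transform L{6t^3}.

L{6t^3} = 6 · L{t^3} = 6 · 6/s^4 = 36/s^4

Final answer: 36/s^4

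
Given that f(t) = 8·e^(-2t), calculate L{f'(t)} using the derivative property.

f(0) = 8, F(s) = 8/(s+2). L{f'(t)} = s·F(s) - f(0) = 8s/(s+2) - 8 = (8s - 8(s+2))/(s+2) = -16/(s+2)

Final answer: -16/(s+2)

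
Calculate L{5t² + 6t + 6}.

L{5t² + 6t + 6} = 5·2/s³ + 6/s² + 6/s = 10/s³ + 6/s² + 6/s

Final answer: 10/s³ + 6/s² + 6/s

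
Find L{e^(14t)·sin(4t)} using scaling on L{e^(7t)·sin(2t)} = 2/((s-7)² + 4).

Scaling with a=2: L{e^(14t)·sin(4t)} = (1/2) · 2/((s/2-7)² + 4). Simplifying: 4/((s-14)² + 16)

Final answer: 4/((s-14)² + 16)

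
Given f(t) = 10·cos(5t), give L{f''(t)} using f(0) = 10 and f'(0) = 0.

F(s) = 10s/(s² + 25). L{f''(t)} = s²F(s) - sf(0) - f'(0) = 10s³/(s² + 25) - 10s = (10s³ - 10s(s² + 25))/(s² + 25) = -250s/(s² + 25)

Final answer: -250s/(s² + 25)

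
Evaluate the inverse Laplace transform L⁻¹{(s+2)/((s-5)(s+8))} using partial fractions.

Using partial fractions, f(t) = (7e^(5t) + 6e^(-8t))/13

Final answer: (7e^(5t) + 6e^(-8t))/13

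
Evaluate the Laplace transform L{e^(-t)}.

L{e^(at)} = 1/(s-a), so L{e^(-t)} = 1/(s+1)

Final answer: 1/(s+1)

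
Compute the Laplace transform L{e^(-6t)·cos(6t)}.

L{e^(at)·cos(ωt)} = (s-a)/((s-a)² + ω²), so L{e^(-6t)·cos(6t)} = (s+6)/((s+6)² + 36)

Final answer: (s+6)/((s+6)² + 36)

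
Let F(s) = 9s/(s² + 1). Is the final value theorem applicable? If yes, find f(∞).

The final value theorem requires all poles of sF(s) in the left half-plane. sF(s) = 9s²/(s² + 1) has poles at s = ±1i (imaginary axis). Theorem does NOT apply (oscillatory system).

Final answer: Not applicable (oscillatory)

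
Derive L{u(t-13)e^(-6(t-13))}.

u(t-a)f(t-a) with f(t)=e^(-6t). L{e^(-6t)} = 1/(s+6). By time shift: e^(-13s)/(s+6)

Final answer: e^(-13s)/(s+6)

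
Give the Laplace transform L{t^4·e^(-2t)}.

L{t^n·e^(at)} = n!/(s-a)^(n+1), so L{t^4·e^(-2t)} = 24/(s+2)^5

Final answer: 24/(s+2)^5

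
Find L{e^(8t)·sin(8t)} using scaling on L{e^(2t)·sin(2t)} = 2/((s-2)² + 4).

Scaling with a=4: L{e^(8t)·sin(8t)} = (1/4) · 2/((s/4-2)² + 4). Simplifying: 8/((s-8)² + 64)

Final answer: 8/((s-8)² + 64)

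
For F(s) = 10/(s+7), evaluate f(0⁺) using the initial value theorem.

f(0⁺) = lim_{s→∞} s·10/(s+7) = lim_{s→∞} 10s/(s+7) = 10

Final answer: 10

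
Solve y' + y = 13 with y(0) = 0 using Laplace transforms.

sY + Y = 13/s. Y = 13/(s(s+1)). Partial fractions: Y = 13/s - 13/(s+1)

Final answer: y(t) = 13(1 - e^(-t))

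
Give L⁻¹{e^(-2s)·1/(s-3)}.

L⁻¹{1/(s-3)} = e^(3t). By the time shift theorem, L⁻¹{e^(-as)F(s)} = u(t-a)f(t-a) with a=2, so L⁻¹{e^(-2s)·1/(s-3)} = u(t-2)·e^(3(t-2))

Final answer: u(t-2)·e^(3(t-2))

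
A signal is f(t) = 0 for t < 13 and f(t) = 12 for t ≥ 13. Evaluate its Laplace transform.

f(t) = 12·u(t-13). L{u(t-13)} = e^(-13s)/s, so L{f(t)} = 12·e^(-13s)/s

Final answer: 12·e^(-13s)/s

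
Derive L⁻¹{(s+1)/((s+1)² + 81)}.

Using frequency shift: L⁻¹{(s-a)/((s-a)² + b²)} = e^(at)cos(bt). Here a=-1, b=9

Final answer: e^(-t)·cos(9t)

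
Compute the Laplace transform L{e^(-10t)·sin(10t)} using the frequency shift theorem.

Frequency shift: L{e^(at)f(t)} = F(s-a). L{e^(-10t)·sin(10t)} = 10/((s+10)² + 100)

Final answer: 10/((s+10)² + 100)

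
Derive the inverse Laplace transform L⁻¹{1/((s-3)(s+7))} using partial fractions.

Decompose: A/(s-3) + B/(s+7). A = 1/10, B = -1/10. f(t) = (e^(3t) - e^(-7t))/10

Final answer: (e^(3t) - e^(-7t))/10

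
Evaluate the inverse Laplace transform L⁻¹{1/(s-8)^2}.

L⁻¹{n!/(s-a)^(n+1)} = t^n·e^(at), so L⁻¹{1/(s-8)^2} = t·e^(8t)

Final answer: t·e^(8t)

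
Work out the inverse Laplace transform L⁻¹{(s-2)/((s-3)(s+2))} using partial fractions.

Using partial fractions, f(t) = (e^(3t) + 4e^(-2t))/5

Final answer: (e^(3t) + 4e^(-2t))/5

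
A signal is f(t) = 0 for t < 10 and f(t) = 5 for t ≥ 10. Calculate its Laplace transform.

f(t) = 5·u(t-10). L{u(t-10)} = e^(-10s)/s, so L{f(t)} = 5·e^(-10s)/s

Final answer: 5·e^(-10s)/s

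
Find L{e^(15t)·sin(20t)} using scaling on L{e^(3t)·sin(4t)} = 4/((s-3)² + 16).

Scaling with a=5: L{e^(15t)·sin(20t)} = (1/5) · 4/((s/5-3)² + 16). Simplifying: 20/((s-15)² + 400)

Final answer: 20/((s-15)² + 400)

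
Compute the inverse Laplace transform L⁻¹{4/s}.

L⁻¹{c/s} = c, so L⁻¹{4/s} = 4

Final answer: 4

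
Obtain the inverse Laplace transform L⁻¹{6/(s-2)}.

L⁻¹{1/(s-a)} = e^(at), so L⁻¹{1/(s-2)} = e^(2t), and L⁻¹{6/(s-2)} = 6·e^(2t)

Final answer: 6·e^(2t)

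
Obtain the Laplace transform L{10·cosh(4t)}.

L{cosh(ωt)} = s/(s² - ω²), so L{cosh(4t)} = s/(s² - 16). Then L{10·cosh(4t)} = 10·s/(s² - 16) = 10s/(s² - 16)

Final answer: 10s/(s² - 16)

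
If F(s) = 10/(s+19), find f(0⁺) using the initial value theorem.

f(0⁺) = lim_{s→∞} s·10/(s+19) = lim_{s→∞} 10s/(s+19) = 10

Final answer: 10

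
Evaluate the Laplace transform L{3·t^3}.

L{t^n} = n!/s^(n+1), so L{t^3} = 6/s^4. Then L{3·t^3} = 3·6/s^4 = 18/s^4

Final answer: 18/s^4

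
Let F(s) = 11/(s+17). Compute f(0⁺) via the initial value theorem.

f(0⁺) = lim_{s→∞} s·11/(s+17) = lim_{s→∞} 11s/(s+17) = 11

Final answer: 11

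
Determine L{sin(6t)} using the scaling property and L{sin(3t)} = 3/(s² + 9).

Using L{f(at)} = (1/a)F(s/a) with a=2: L{sin(6t)} = (1/2) · 3/((s/2)² + 9) = (1/2) · 3·4/(s² + 36) = 6/(s² + 36)

Final answer: 6/(s² + 36)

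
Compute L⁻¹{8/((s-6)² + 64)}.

Form: b/((s-a)² + b²) → e^(at)sin(bt). With a=6, b=8

Final answer: e^(6t)·sin(8t)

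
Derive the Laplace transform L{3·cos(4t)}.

L{cos(ωt)} = s/(s² + ω²), so L{cos(4t)} = s/(s² + 16). Then L{3·cos(4t)} = 3·s/(s² + 16) = 3s/(s² + 16)

Final answer: 3s/(s² + 16)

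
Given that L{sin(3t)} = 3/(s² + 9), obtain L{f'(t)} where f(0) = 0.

L{f'(t)} = s·F(s) - f(0) = s·3/(s² + 9) - 0 = 3s/(s² + 9)

Final answer: 3s/(s² + 9)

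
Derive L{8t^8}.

L{t^n} = n!/s^(n+1). So L{8t^8} = 8·8!/s^9 = 322560/s^9

Final answer: 322560/s^9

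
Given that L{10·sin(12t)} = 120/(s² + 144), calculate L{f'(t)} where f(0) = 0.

L{f'(t)} = s·F(s) - f(0) = s·120/(s² + 144) - 0 = 120s/(s² + 144)

Final answer: 120s/(s² + 144)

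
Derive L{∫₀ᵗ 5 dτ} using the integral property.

L{∫₀ᵗ f(τ)dτ} = F(s)/s with f(t) = 5. F(s) = 5/s, so L{∫₀ᵗ 5 dτ} = (5/s)/s = 5/s². (Check: ∫₀ᵗ 5 dτ = 5t.)

Final answer: 5/s²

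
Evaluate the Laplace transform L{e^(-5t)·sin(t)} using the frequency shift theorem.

Frequency shift: L{e^(at)f(t)} = F(s-a). L{e^(-5t)·sin(t)} = 1/((s+5)² + 1)

Final answer: 1/((s+5)² + 1)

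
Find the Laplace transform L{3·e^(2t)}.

L{e^(at)} = 1/(s-a), so L{e^(2t)} = 1/(s-2). Then L{3·e^(2t)} = 3/(s-2)

Final answer: 3/(s-2)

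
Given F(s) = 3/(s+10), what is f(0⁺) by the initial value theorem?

f(0⁺) = lim_{s→∞} s·3/(s+10) = lim_{s→∞} 3s/(s+10) = 3

Final answer: 3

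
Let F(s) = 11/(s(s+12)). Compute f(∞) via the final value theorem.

f(∞) = lim_{s→0} s·11/(s(s+12)) = lim_{s→0} 11/(s+12) = 11/12 = 11/12

Final answer: 11/12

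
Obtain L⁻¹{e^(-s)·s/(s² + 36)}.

L⁻¹{s/(s² + 36)} = cos(6t). By the time shift theorem, L⁻¹{e^(-as)F(s)} = u(t-a)f(t-a) with a=1, so L⁻¹{e^(-s)·s/(s² + 36)} = u(t-1)·cos(6(t-1))

Final answer: u(t-1)·cos(6(t-1))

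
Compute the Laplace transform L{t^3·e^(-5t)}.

L{t^n·e^(at)} = n!/(s-a)^(n+1), so L{t^3·e^(-5t)} = 6/(s+5)^4

Final answer: 6/(s+5)^4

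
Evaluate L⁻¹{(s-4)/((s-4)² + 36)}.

Using frequency shift: L⁻¹{(s-a)/((s-a)² + b²)} = e^(at)cos(bt). Here a=4, b=6

Final answer: e^(4t)·cos(6t)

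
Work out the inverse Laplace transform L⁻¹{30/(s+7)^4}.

L⁻¹{n!/(s-a)^(n+1)} = t^n·e^(at) with n=3, a=-7. So L⁻¹{6/(s+7)^4} = t^3·e^(-7t), and L⁻¹{30/(s+7)^4} = (30/6)·t^3·e^(-7t) = 5·t^3·e^(-7t)

Final answer: 5·t^3·e^(-7t)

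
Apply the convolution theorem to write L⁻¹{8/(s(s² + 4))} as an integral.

8/(s(s² + 4)) = (1/s)·(8/(s² + 4)) = L{1}·L{4·sin(2t)}. So f(t) = 1*(4·sin(2t)) = ∫₀ᵗ 4·sin(2τ) dτ

Final answer: ∫₀ᵗ 4·sin(2τ) dτ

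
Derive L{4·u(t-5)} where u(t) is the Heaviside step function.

L{u(t-a)} = e^(-as)/s. Here a=5, so L{u(t-5)} = e^(-5s)/s, and L{4·u(t-5)} = 4·e^(-5s)/s

Final answer: 4·e^(-5s)/s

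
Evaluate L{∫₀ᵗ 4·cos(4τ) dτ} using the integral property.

L{∫₀ᵗ f(τ)dτ} = F(s)/s with F(s) = 4s/(s² + 16), so the result is (4s/(s² + 16))/s = 4/(s² + 16)

Final answer: 4/(s² + 16)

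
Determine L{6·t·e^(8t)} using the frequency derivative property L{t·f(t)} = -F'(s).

L{e^(8t)} = 1/(s-8). By frequency derivative: L{t·e^(8t)} = -d/ds[1/(s-8)] = -(-1)/(s-8)² = 1/(s-8)². Then L{6·t·e^(8t)} = 6·1/(s-8)² = 6/(s-8)²

Final answer: 6/(s-8)²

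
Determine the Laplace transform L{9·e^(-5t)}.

L{e^(at)} = 1/(s-a), so L{e^(-5t)} = 1/(s+5). Then L{9·e^(-5t)} = 9/(s+5)

Final answer: 9/(s+5)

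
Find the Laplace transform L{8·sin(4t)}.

L{sin(ωt)} = ω/(s² + ω²), so L{sin(4t)} = 4/(s² + 16). Then L{8·sin(4t)} = 8·4/(s² + 16) = 32/(s² + 16)

Final answer: 32/(s² + 16)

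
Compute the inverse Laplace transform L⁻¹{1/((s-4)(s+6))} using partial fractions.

Decompose: A/(s-4) + B/(s+6). A = 1/10, B = -1/10. f(t) = (e^(4t) - e^(-6t))/10

Final answer: (e^(4t) - e^(-6t))/10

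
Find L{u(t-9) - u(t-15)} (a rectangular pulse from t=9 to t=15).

L{u(t-a)} = e^(-as)/s. L{u(t-9) - u(t-15)} = (e^(-9s) - e^(-15s))/s

Final answer: (e^(-9s) - e^(-15s))/s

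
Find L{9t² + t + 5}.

L{9t² + t + 5} = 9·2/s³ + 1/s² + 5/s = 18/s³ + 1/s² + 5/s

Final answer: 18/s³ + 1/s² + 5/s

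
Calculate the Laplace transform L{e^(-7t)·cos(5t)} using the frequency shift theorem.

Frequency shift: L{e^(at)f(t)} = F(s-a). L{e^(-7t)·cos(5t)} = (s+7)/((s+7)² + 25)

Final answer: (s+7)/((s+7)² + 25)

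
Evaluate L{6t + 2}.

L{6t + 2} = 6·L{t} + 2·L{1} = 6/s² + 2/s

Final answer: 6/s² + 2/s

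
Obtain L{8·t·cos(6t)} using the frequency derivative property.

L{cos(6t)} = s/(s² + 36). Derivative: d/ds[s/(s² + 36)] = [(s² + 36) - s·2s]/(s² + 36)² = (36 - s²)/(s² + 36)². So L{t·cos(6t)} = -F'(s) = (s² - 36)/(s² + 36)². Then L{8·t·cos(6t)} = 8·(s² - 36)/(s² + 36)²

Final answer: 8·(s² - 36)/(s² + 36)²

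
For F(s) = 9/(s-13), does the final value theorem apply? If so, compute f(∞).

sF(s) = 9s/(s-13) has a pole at s = 13 in the right half-plane. Theorem does NOT apply (unstable system; f(t) = 9·e^(13t) grows without bound).

Final answer: Not applicable (unstable)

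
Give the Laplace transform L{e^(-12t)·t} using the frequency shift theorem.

L{e^(at)·t^n} = n!/(s-a)^(n+1), so L{e^(-12t)·t} = 1/(s+12)^2

Final answer: 1/(s+12)^2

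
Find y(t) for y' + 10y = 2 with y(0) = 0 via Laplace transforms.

sY + 10Y = 2/s. Y = 2/(s(s+10)). Partial fractions: Y = 1/5/s - 1/5/(s+10)

Final answer: y(t) = 1/5(1 - e^(-10t))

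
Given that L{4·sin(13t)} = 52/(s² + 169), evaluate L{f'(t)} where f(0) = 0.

L{f'(t)} = s·F(s) - f(0) = s·52/(s² + 169) - 0 = 52s/(s² + 169)

Final answer: 52s/(s² + 169)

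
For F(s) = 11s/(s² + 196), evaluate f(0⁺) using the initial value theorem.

f(0⁺) = lim_{s→∞} s·11s/(s² + 196) = lim_{s→∞} 11s²/(s² + 196) = 11

Final answer: 11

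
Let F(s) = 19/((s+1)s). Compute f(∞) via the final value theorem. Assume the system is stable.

f(∞) = lim_{s→0} sF(s) = lim_{s→0} 19/(s+1) = 19

Final answer: 19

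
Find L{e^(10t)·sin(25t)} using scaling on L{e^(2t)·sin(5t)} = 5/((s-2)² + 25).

Scaling with a=5: L{e^(10t)·sin(25t)} = (1/5) · 5/((s/5-2)² + 25). Simplifying: 25/((s-10)² + 625)

Final answer: 25/((s-10)² + 625)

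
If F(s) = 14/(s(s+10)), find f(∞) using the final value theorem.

f(∞) = lim_{s→0} s·14/(s(s+10)) = lim_{s→0} 14/(s+10) = 14/10 = 7/5

Final answer: 7/5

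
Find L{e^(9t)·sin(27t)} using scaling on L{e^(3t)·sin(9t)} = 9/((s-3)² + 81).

Scaling with a=3: L{e^(9t)·sin(27t)} = (1/3) · 9/((s/3-3)² + 81). Simplifying: 27/((s-9)² + 729)

Final answer: 27/((s-9)² + 729)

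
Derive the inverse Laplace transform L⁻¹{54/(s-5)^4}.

L⁻¹{n!/(s-a)^(n+1)} = t^n·e^(at) with n=3, a=5. So L⁻¹{6/(s-5)^4} = t^3·e^(5t), and L⁻¹{54/(s-5)^4} = (54/6)·t^3·e^(5t) = 9·t^3·e^(5t)

Final answer: 9·t^3·e^(5t)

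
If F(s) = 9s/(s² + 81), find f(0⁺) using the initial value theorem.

f(0⁺) = lim_{s→∞} s·9s/(s² + 81) = lim_{s→∞} 9s²/(s² + 81) = 9

Final answer: 9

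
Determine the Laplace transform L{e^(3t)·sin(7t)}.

L{e^(at)·sin(ωt)} = ω/((s-a)² + ω²), so L{e^(3t)·sin(7t)} = 7/((s-3)² + 49)

Final answer: 7/((s-3)² + 49)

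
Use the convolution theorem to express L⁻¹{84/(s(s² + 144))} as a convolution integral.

84/(s(s² + 144)) = (1/s)·(84/(s² + 144)) = L{1}·L{7·sin(12t)}. So f(t) = 1*(7·sin(12t)) = ∫₀ᵗ 7·sin(12τ) dτ

Final answer: ∫₀ᵗ 7·sin(12τ) dτ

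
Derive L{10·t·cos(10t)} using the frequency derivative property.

L{cos(10t)} = s/(s² + 100). Derivative: d/ds[s/(s² + 100)] = [(s² + 100) - s·2s]/(s² + 100)² = (100 - s²)/(s² + 100)². So L{t·cos(10t)} = -F'(s) = (s² - 100)/(s² + 100)². Then L{10·t·cos(10t)} = 10·(s² - 100)/(s² + 100)²

Final answer: 10·(s² - 100)/(s² + 100)²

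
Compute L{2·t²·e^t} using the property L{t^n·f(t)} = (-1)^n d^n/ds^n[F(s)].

L{e^t} = 1/(s-1). d/ds[1/(s-1)] = -1/(s-1)². d²/ds²[1/(s-1)] = 2/(s-1)³. So L{t²·e^t} = (-1)² · 2/(s-1)³ = 2/(s-1)³. Then L{2·t²·e^t} = 2·2/(s-1)³ = 4/(s-1)³

Final answer: 4/(s-1)³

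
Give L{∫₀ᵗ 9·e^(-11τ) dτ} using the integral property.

L{∫₀ᵗ f(τ)dτ} = F(s)/s with F(s) = 9/(s+11), so L{∫₀ᵗ 9·e^(-11τ) dτ} = 9/(s(s+11))

Final answer: 9/(s(s+11))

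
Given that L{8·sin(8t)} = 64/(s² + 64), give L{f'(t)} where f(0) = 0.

L{f'(t)} = s·F(s) - f(0) = s·64/(s² + 64) - 0 = 64s/(s² + 64)

Final answer: 64s/(s² + 64)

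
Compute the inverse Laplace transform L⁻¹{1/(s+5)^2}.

L⁻¹{n!/(s-a)^(n+1)} = t^n·e^(at), so L⁻¹{1/(s+5)^2} = t·e^(-5t)

Final answer: t·e^(-5t)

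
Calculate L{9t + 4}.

L{9t + 4} = 9·L{t} + 4·L{1} = 9/s² + 4/s

Final answer: 9/s² + 4/s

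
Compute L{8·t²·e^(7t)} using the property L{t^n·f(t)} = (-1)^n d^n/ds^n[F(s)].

L{e^(7t)} = 1/(s-7). d/ds[1/(s-7)] = -1/(s-7)². d²/ds²[1/(s-7)] = 2/(s-7)³. So L{t²·e^(7t)} = (-1)² · 2/(s-7)³ = 2/(s-7)³. Then L{8·t²·e^(7t)} = 8·2/(s-7)³ = 16/(s-7)³

Final answer: 16/(s-7)³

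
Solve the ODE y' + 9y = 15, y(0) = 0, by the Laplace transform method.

sY + 9Y = 15/s. Y = 15/(s(s+9)). Partial fractions: Y = 5/3/s - 5/3/(s+9)

Final answer: y(t) = 5/3(1 - e^(-9t))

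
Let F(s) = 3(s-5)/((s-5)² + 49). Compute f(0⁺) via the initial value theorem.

f(0⁺) = lim_{s→∞} sF(s) = lim_{s→∞} 3s(s-5)/((s-5)² + 49) = 3

Final answer: 3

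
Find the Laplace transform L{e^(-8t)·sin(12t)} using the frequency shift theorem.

Frequency shift: L{e^(at)f(t)} = F(s-a). L{e^(-8t)·sin(12t)} = 12/((s+8)² + 144)

Final answer: 12/((s+8)² + 144)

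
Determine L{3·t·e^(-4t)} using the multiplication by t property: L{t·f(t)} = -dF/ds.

Using L{t^n·e^(at)} = n!/(s-a)^(n+1), L{t·e^(-4t)} = 1/(s+4)^2, so L{3·t·e^(-4t)} = 3·1/(s+4)^2 = 3/(s+4)^2

Final answer: 3/(s+4)^2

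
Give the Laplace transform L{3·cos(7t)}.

L{cos(ωt)} = s/(s² + ω²), so L{cos(7t)} = s/(s² + 49). Then L{3·cos(7t)} = 3·s/(s² + 49) = 3s/(s² + 49)

Final answer: 3s/(s² + 49)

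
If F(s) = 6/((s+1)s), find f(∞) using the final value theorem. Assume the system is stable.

f(∞) = lim_{s→0} sF(s) = lim_{s→0} 6/(s+1) = 6

Final answer: 6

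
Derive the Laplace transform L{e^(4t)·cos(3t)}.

L{e^(at)·cos(ωt)} = (s-a)/((s-a)² + ω²), so L{e^(4t)·cos(3t)} = (s-4)/((s-4)² + 9)

Final answer: (s-4)/((s-4)² + 9)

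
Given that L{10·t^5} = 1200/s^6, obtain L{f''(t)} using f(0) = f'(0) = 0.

L{f''(t)} = s²F(s) - sf(0) - f'(0) = s²·1200/s^6 - 0 - 0 = 1200/s^4

Final answer: 1200/s^4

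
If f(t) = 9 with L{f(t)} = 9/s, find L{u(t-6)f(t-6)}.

Time shift theorem: L{u(t-a)f(t-a)} = e^(-as)F(s). Here a=6, F(s) = 9/s, so L{u(t-6)f(t-6)} = e^(-6s)·9/s

Final answer: e^(-6s)·9/s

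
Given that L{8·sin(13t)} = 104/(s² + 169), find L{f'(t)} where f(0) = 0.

L{f'(t)} = s·F(s) - f(0) = s·104/(s² + 169) - 0 = 104s/(s² + 169)

Final answer: 104s/(s² + 169)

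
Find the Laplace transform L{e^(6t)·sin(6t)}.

L{e^(at)·sin(ωt)} = ω/((s-a)² + ω²), so L{e^(6t)·sin(6t)} = 6/((s-6)² + 36)

Final answer: 6/((s-6)² + 36)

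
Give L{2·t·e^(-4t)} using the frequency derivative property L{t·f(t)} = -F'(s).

L{e^(-4t)} = 1/(s+4). By frequency derivative: L{t·e^(-4t)} = -d/ds[1/(s+4)] = -(-1)/(s+4)² = 1/(s+4)². Then L{2·t·e^(-4t)} = 2·1/(s+4)² = 2/(s+4)²

Final answer: 2/(s+4)²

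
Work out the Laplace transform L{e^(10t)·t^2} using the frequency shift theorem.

L{e^(at)·t^n} = n!/(s-a)^(n+1), so L{e^(10t)·t^2} = 2/(s-10)^3

Final answer: 2/(s-10)^3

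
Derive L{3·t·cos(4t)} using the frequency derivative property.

L{cos(4t)} = s/(s² + 16). Derivative: d/ds[s/(s² + 16)] = [(s² + 16) - s·2s]/(s² + 16)² = (16 - s²)/(s² + 16)². So L{t·cos(4t)} = -F'(s) = (s² - 16)/(s² + 16)². Then L{3·t·cos(4t)} = 3·(s² - 16)/(s² + 16)²

Final answer: 3·(s² - 16)/(s² + 16)²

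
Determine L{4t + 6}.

L{4t + 6} = 4·L{t} + 6·L{1} = 4/s² + 6/s

Final answer: 4/s² + 6/s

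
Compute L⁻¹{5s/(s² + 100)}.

This is the form c·s/(s² + a²) with a = 10, c = 5. L⁻¹ = 5·cos(10t)

Final answer: 5·cos(10t)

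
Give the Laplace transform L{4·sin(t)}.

L{sin(ωt)} = ω/(s² + ω²), so L{sin(t)} = 1/(s² + 1). Then L{4·sin(t)} = 4·1/(s² + 1) = 4/(s² + 1)

Final answer: 4/(s² + 1)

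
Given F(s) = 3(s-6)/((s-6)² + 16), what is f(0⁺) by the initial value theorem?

f(0⁺) = lim_{s→∞} sF(s) = lim_{s→∞} 3s(s-6)/((s-6)² + 16) = 3

Final answer: 3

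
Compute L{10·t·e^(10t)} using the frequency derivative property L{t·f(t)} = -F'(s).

L{e^(10t)} = 1/(s-10). By frequency derivative: L{t·e^(10t)} = -d/ds[1/(s-10)] = -(-1)/(s-10)² = 1/(s-10)². Then L{10·t·e^(10t)} = 10·1/(s-10)² = 10/(s-10)²

Final answer: 10/(s-10)²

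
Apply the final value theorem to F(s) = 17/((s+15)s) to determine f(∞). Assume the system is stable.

f(∞) = lim_{s→0} sF(s) = lim_{s→0} 17/(s+15) = 17/15

Final answer: 17/15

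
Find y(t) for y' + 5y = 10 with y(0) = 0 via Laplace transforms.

sY + 5Y = 10/s. Y = 10/(s(s+5)). Partial fractions: Y = 2/s - 2/(s+5)

Final answer: y(t) = 2(1 - e^(-5t))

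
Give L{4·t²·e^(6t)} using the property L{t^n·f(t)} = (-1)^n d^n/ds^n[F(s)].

L{e^(6t)} = 1/(s-6). d/ds[1/(s-6)] = -1/(s-6)². d²/ds²[1/(s-6)] = 2/(s-6)³. So L{t²·e^(6t)} = (-1)² · 2/(s-6)³ = 2/(s-6)³. Then L{4·t²·e^(6t)} = 4·2/(s-6)³ = 8/(s-6)³

Final answer: 8/(s-6)³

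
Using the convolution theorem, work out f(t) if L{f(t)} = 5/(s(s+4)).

5/(s(s+4)) = (5/s)·(1/(s+4)) = L{5}·L{e^(-4t)}. By convolution, f(t) = 5*e^(-4t) = ∫₀ᵗ 5·e^(-4τ) dτ = 5·(1 - e^(-4t))/4

Final answer: 5·(1 - e^(-4t))/4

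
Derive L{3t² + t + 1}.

L{3t² + t + 1} = 3·2/s³ + 1/s² + 1/s = 6/s³ + 1/s² + 1/s

Final answer: 6/s³ + 1/s² + 1/s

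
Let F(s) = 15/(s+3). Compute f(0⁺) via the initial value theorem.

f(0⁺) = lim_{s→∞} s·15/(s+3) = lim_{s→∞} 15s/(s+3) = 15

Final answer: 15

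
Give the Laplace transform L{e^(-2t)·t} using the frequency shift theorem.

L{e^(at)·t^n} = n!/(s-a)^(n+1), so L{e^(-2t)·t} = 1/(s+2)^2

Final answer: 1/(s+2)^2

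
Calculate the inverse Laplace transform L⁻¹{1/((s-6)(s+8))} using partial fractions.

Decompose: A/(s-6) + B/(s+8). A = 1/14, B = -1/14. f(t) = (e^(6t) - e^(-8t))/14

Final answer: (e^(6t) - e^(-8t))/14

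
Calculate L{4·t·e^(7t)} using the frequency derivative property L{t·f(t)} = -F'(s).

L{e^(7t)} = 1/(s-7). By frequency derivative: L{t·e^(7t)} = -d/ds[1/(s-7)] = -(-1)/(s-7)² = 1/(s-7)². Then L{4·t·e^(7t)} = 4·1/(s-7)² = 4/(s-7)²

Final answer: 4/(s-7)²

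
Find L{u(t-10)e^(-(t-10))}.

u(t-a)f(t-a) with f(t)=e^(-t). L{e^(-t)} = 1/(s+1). By time shift: e^(-10s)/(s+1)

Final answer: e^(-10s)/(s+1)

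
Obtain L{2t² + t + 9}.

L{2t² + t + 9} = 2·2/s³ + 1/s² + 9/s = 4/s³ + 1/s² + 9/s

Final answer: 4/s³ + 1/s² + 9/s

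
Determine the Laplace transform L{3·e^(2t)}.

L{e^(at)} = 1/(s-a), so L{e^(2t)} = 1/(s-2). Then L{3·e^(2t)} = 3/(s-2)

Final answer: 3/(s-2)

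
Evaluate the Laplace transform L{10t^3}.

L{10t^3} = 10 · L{t^3} = 10 · 6/s^4 = 60/s^4

Final answer: 60/s^4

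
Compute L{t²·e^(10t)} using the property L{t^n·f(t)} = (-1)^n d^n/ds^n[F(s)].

L{e^(10t)} = 1/(s-10). d/ds[1/(s-10)] = -1/(s-10)². d²/ds²[1/(s-10)] = 2/(s-10)³. So L{t²·e^(10t)} = (-1)² · 2/(s-10)³ = 2/(s-10)³

Final answer: 2/(s-10)³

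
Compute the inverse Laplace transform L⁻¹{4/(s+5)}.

L⁻¹{1/(s-a)} = e^(at), so L⁻¹{1/(s+5)} = e^(-5t), and L⁻¹{4/(s+5)} = 4·e^(-5t)

Final answer: 4·e^(-5t)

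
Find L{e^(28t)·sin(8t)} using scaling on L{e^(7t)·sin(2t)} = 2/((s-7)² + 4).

Scaling with a=4: L{e^(28t)·sin(8t)} = (1/4) · 2/((s/4-7)² + 4). Simplifying: 8/((s-28)² + 64)

Final answer: 8/((s-28)² + 64)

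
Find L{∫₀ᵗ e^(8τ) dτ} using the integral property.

L{∫₀ᵗ f(τ)dτ} = F(s)/s with F(s) = 1/(s-8), so L{∫₀ᵗ e^(8τ) dτ} = 1/(s(s-8))

Final answer: 1/(s(s-8))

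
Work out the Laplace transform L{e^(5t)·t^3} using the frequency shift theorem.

L{e^(at)·t^n} = n!/(s-a)^(n+1), so L{e^(5t)·t^3} = 6/(s-5)^4

Final answer: 6/(s-5)^4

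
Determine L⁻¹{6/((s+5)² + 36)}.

Form: b/((s-a)² + b²) → e^(at)sin(bt). With a=-5, b=6

Final answer: e^(-5t)·sin(6t)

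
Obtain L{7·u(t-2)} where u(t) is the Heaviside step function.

L{u(t-a)} = e^(-as)/s. Here a=2, so L{u(t-2)} = e^(-2s)/s, and L{7·u(t-2)} = 7·e^(-2s)/s

Final answer: 7·e^(-2s)/s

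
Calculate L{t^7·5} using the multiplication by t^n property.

L{5} = 5/s. d^1/ds^1[1/s] = -1/s². d^2/ds^2[1/s] = 2/s^3. d^3/ds^3[1/s] = -6/s^4. d^4/ds^4[1/s] = 24/s^5. d^5/ds^5[1/s] = -120/s^6. d^6/ds^6[1/s] = 720/s^7. d^7/ds^7[1/s] = -5040/s^8. So L{t^7} = (-1)^{7}·-5040/s^8 = 5040/s^8. Then L{t^7·5} = 5·5040/s^8 = 25200/s^8

Final answer: 25200/s^8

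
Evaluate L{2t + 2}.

L{2t + 2} = 2·L{t} + 2·L{1} = 2/s² + 2/s

Final answer: 2/s² + 2/s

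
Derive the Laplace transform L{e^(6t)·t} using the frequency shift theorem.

L{e^(at)·t^n} = n!/(s-a)^(n+1), so L{e^(6t)·t} = 1/(s-6)^2

Final answer: 1/(s-6)^2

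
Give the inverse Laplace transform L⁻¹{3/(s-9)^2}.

L⁻¹{n!/(s-a)^(n+1)} = t^n·e^(at) with n=1, a=9. So L⁻¹{1/(s-9)^2} = t·e^(9t), and L⁻¹{3/(s-9)^2} = (3/1)·t·e^(9t) = 3·t·e^(9t)

Final answer: 3·t·e^(9t)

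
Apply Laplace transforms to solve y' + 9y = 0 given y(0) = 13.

L{y'} + 9L{y} = 0. sY - 13 + 9Y = 0. Y(s+9) = 13. Y = 13/(s+9)

Final answer: y(t) = 13e^(-9t)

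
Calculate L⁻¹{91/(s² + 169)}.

This is the form c·a/(s² + a²) with a = 13, c = 7. L⁻¹ = 7·sin(13t)

Final answer: 7·sin(13t)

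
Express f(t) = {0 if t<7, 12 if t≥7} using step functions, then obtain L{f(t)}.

f(t) = 12·u(t-7). L{u(t-7)} = e^(-7s)/s, so L{f(t)} = 12·e^(-7s)/s

Final answer: 12·e^(-7s)/s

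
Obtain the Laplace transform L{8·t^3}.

L{t^n} = n!/s^(n+1), so L{t^3} = 6/s^4. Then L{8·t^3} = 8·6/s^4 = 48/s^4

Final answer: 48/s^4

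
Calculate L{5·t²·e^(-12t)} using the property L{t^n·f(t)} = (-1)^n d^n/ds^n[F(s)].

L{e^(-12t)} = 1/(s+12). d/ds[1/(s+12)] = -1/(s+12)². d²/ds²[1/(s+12)] = 2/(s+12)³. So L{t²·e^(-12t)} = (-1)² · 2/(s+12)³ = 2/(s+12)³. Then L{5·t²·e^(-12t)} = 5·2/(s+12)³ = 10/(s+12)³

Final answer: 10/(s+12)³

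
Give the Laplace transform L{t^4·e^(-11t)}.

L{t^n·e^(at)} = n!/(s-a)^(n+1), so L{t^4·e^(-11t)} = 24/(s+11)^5

Final answer: 24/(s+11)^5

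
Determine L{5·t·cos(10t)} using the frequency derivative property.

L{cos(10t)} = s/(s² + 100). Derivative: d/ds[s/(s² + 100)] = [(s² + 100) - s·2s]/(s² + 100)² = (100 - s²)/(s² + 100)². So L{t·cos(10t)} = -F'(s) = (s² - 100)/(s² + 100)². Then L{5·t·cos(10t)} = 5·(s² - 100)/(s² + 100)²

Final answer: 5·(s² - 100)/(s² + 100)²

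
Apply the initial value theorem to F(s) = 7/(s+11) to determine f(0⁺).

f(0⁺) = lim_{s→∞} s·7/(s+11) = lim_{s→∞} 7s/(s+11) = 7

Final answer: 7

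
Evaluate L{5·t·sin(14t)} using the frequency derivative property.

L{sin(14t)} = 14/(s² + 196). By L{t·f(t)} = -F'(s): -d/ds[14/(s² + 196)] = -(14)·(-2s)/(s² + 196)² = 28s/(s² + 196)². Then L{5·t·sin(14t)} = 5·28s/(s² + 196)² = 140s/(s² + 196)²

Final answer: 140s/(s² + 196)²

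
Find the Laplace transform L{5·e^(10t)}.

L{e^(at)} = 1/(s-a), so L{e^(10t)} = 1/(s-10). Then L{5·e^(10t)} = 5/(s-10)

Final answer: 5/(s-10)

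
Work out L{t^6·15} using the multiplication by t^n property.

L{15} = 15/s. d^1/ds^1[1/s] = -1/s². d^2/ds^2[1/s] = 2/s^3. d^3/ds^3[1/s] = -6/s^4. d^4/ds^4[1/s] = 24/s^5. d^5/ds^5[1/s] = -120/s^6. d^6/ds^6[1/s] = 720/s^7. So L{t^6} = (-1)^{6}·720/s^7 = 720/s^7. Then L{t^6·15} = 15·720/s^7 = 10800/s^7

Final answer: 10800/s^7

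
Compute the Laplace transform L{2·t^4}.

L{t^n} = n!/s^(n+1), so L{t^4} = 24/s^5. Then L{2·t^4} = 2·24/s^5 = 48/s^5

Final answer: 48/s^5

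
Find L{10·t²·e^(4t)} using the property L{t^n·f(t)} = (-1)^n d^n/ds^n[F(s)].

L{e^(4t)} = 1/(s-4). d/ds[1/(s-4)] = -1/(s-4)². d²/ds²[1/(s-4)] = 2/(s-4)³. So L{t²·e^(4t)} = (-1)² · 2/(s-4)³ = 2/(s-4)³. Then L{10·t²·e^(4t)} = 10·2/(s-4)³ = 20/(s-4)³

Final answer: 20/(s-4)³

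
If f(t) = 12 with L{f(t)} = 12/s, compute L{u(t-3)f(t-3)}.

Time shift theorem: L{u(t-a)f(t-a)} = e^(-as)F(s). Here a=3, F(s) = 12/s, so L{u(t-3)f(t-3)} = e^(-3s)·12/s

Final answer: e^(-3s)·12/s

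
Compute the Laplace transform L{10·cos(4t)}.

L{cos(ωt)} = s/(s² + ω²), so L{cos(4t)} = s/(s² + 16). Then L{10·cos(4t)} = 10·s/(s² + 16) = 10s/(s² + 16)

Final answer: 10s/(s² + 16)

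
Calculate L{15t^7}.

L{t^n} = n!/s^(n+1). So L{15t^7} = 15·7!/s^8 = 75600/s^8

Final answer: 75600/s^8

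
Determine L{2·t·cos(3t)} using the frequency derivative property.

L{cos(3t)} = s/(s² + 9). Derivative: d/ds[s/(s² + 9)] = [(s² + 9) - s·2s]/(s² + 9)² = (9 - s²)/(s² + 9)². So L{t·cos(3t)} = -F'(s) = (s² - 9)/(s² + 9)². Then L{2·t·cos(3t)} = 2·(s² - 9)/(s² + 9)²

Final answer: 2·(s² - 9)/(s² + 9)²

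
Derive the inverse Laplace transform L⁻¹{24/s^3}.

L⁻¹{n!/s^(n+1)} = t^n with n=2. So L⁻¹{2/s^3} = t^2, and L⁻¹{24/s^3} = (24/2)·t^2 = 12·t^2

Final answer: 12·t^2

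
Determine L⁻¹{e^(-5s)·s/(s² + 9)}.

L⁻¹{s/(s² + 9)} = cos(3t). By the time shift theorem, L⁻¹{e^(-as)F(s)} = u(t-a)f(t-a) with a=5, so L⁻¹{e^(-5s)·s/(s² + 9)} = u(t-5)·cos(3(t-5))

Final answer: u(t-5)·cos(3(t-5))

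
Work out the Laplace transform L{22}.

L{22} = 22 · L{1} = 22/s

Final answer: 22/s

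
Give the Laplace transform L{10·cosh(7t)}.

L{cosh(ωt)} = s/(s² - ω²), so L{cosh(7t)} = s/(s² - 49). Then L{10·cosh(7t)} = 10·s/(s² - 49) = 10s/(s² - 49)

Final answer: 10s/(s² - 49)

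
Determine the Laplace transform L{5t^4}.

L{5t^4} = 5 · L{t^4} = 5 · 24/s^5 = 120/s^5

Final answer: 120/s^5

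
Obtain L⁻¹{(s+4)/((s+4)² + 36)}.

Using frequency shift: L⁻¹{(s-a)/((s-a)² + b²)} = e^(at)cos(bt). Here a=-4, b=6

Final answer: e^(-4t)·cos(6t)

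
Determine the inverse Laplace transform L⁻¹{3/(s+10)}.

L⁻¹{1/(s-a)} = e^(at), so L⁻¹{1/(s+10)} = e^(-10t), and L⁻¹{3/(s+10)} = 3·e^(-10t)

Final answer: 3·e^(-10t)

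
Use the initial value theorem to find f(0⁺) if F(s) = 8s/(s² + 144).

f(0⁺) = lim_{s→∞} s·8s/(s² + 144) = lim_{s→∞} 8s²/(s² + 144) = 8

Final answer: 8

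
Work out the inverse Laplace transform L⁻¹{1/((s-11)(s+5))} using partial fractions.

Decompose: A/(s-11) + B/(s+5). A = 1/16, B = -1/16. f(t) = (e^(11t) - e^(-5t))/16

Final answer: (e^(11t) - e^(-5t))/16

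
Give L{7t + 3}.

L{7t + 3} = 7·L{t} + 3·L{1} = 7/s² + 3/s

Final answer: 7/s² + 3/s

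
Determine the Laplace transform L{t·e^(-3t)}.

L{t^n·e^(at)} = n!/(s-a)^(n+1), so L{t·e^(-3t)} = 1/(s+3)^2

Final answer: 1/(s+3)^2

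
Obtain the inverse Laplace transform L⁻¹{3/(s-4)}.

L⁻¹{1/(s-a)} = e^(at), so L⁻¹{1/(s-4)} = e^(4t), and L⁻¹{3/(s-4)} = 3·e^(4t)

Final answer: 3·e^(4t)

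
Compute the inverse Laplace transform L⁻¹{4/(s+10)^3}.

L⁻¹{n!/(s-a)^(n+1)} = t^n·e^(at) with n=2, a=-10. So L⁻¹{2/(s+10)^3} = t^2·e^(-10t), and L⁻¹{4/(s+10)^3} = (4/2)·t^2·e^(-10t) = 2·t^2·e^(-10t)

Final answer: 2·t^2·e^(-10t)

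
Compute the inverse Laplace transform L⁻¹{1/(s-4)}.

L⁻¹{1/(s-a)} = e^(at), so L⁻¹{1/(s-4)} = e^(4t)

Final answer: e^(4t)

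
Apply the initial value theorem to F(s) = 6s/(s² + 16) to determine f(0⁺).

f(0⁺) = lim_{s→∞} s·6s/(s² + 16) = lim_{s→∞} 6s²/(s² + 16) = 6

Final answer: 6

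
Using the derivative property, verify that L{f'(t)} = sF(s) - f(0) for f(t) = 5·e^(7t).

f'(t) = 35e^(7t). Direct: L{f'(t)} = 35/(s-7). Property: s·5/(s-7) - 5 = (5s - 5(s-7))/(s-7) = 35/(s-7). ✓

Final answer: 35/(s-7)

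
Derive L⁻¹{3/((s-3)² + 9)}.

Form: b/((s-a)² + b²) → e^(at)sin(bt). With a=3, b=3

Final answer: e^(3t)·sin(3t)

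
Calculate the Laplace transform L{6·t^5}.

L{t^n} = n!/s^(n+1), so L{t^5} = 120/s^6. Then L{6·t^5} = 6·120/s^6 = 720/s^6

Final answer: 720/s^6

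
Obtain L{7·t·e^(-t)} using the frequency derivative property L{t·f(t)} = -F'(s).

L{e^(-t)} = 1/(s+1). By frequency derivative: L{t·e^(-t)} = -d/ds[1/(s+1)] = -(-1)/(s+1)² = 1/(s+1)². Then L{7·t·e^(-t)} = 7·1/(s+1)² = 7/(s+1)²

Final answer: 7/(s+1)²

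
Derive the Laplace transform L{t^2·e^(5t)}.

L{t^n·e^(at)} = n!/(s-a)^(n+1), so L{t^2·e^(5t)} = 2/(s-5)^3

Final answer: 2/(s-5)^3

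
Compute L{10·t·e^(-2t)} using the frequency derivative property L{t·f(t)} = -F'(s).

L{e^(-2t)} = 1/(s+2). By frequency derivative: L{t·e^(-2t)} = -d/ds[1/(s+2)] = -(-1)/(s+2)² = 1/(s+2)². Then L{10·t·e^(-2t)} = 10·1/(s+2)² = 10/(s+2)²

Final answer: 10/(s+2)²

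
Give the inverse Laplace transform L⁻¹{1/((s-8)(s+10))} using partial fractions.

Decompose: A/(s-8) + B/(s+10). A = 1/18, B = -1/18. f(t) = (e^(8t) - e^(-10t))/18

Final answer: (e^(8t) - e^(-10t))/18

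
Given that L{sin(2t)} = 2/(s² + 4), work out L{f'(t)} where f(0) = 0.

L{f'(t)} = s·F(s) - f(0) = s·2/(s² + 4) - 0 = 2s/(s² + 4)

Final answer: 2s/(s² + 4)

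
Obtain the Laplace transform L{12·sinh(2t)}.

L{sinh(ωt)} = ω/(s² - ω²), so L{sinh(2t)} = 2/(s² - 4). Then L{12·sinh(2t)} = 12·2/(s² - 4) = 24/(s² - 4)

Final answer: 24/(s² - 4)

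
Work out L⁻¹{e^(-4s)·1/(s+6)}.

L⁻¹{1/(s+6)} = e^(-6t). By the time shift theorem, L⁻¹{e^(-as)F(s)} = u(t-a)f(t-a) with a=4, so L⁻¹{e^(-4s)·1/(s+6)} = u(t-4)·e^(-6(t-4))

Final answer: u(t-4)·e^(-6(t-4))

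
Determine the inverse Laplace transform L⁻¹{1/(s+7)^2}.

L⁻¹{n!/(s-a)^(n+1)} = t^n·e^(at), so L⁻¹{1/(s+7)^2} = t·e^(-7t)

Final answer: t·e^(-7t)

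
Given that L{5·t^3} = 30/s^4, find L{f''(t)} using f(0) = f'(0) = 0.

L{f''(t)} = s²F(s) - sf(0) - f'(0) = s²·30/s^4 - 0 - 0 = 30/s^2

Final answer: 30/s^2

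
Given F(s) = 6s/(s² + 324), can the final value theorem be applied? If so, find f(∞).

The final value theorem requires all poles of sF(s) in the left half-plane. sF(s) = 6s²/(s² + 324) has poles at s = ±18i (imaginary axis). Theorem does NOT apply (oscillatory system).

Final answer: Not applicable (oscillatory)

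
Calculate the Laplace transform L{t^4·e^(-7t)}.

L{t^n·e^(at)} = n!/(s-a)^(n+1), so L{t^4·e^(-7t)} = 24/(s+7)^5

Final answer: 24/(s+7)^5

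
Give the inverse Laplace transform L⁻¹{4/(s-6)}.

L⁻¹{1/(s-a)} = e^(at), so L⁻¹{1/(s-6)} = e^(6t), and L⁻¹{4/(s-6)} = 4·e^(6t)

Final answer: 4·e^(6t)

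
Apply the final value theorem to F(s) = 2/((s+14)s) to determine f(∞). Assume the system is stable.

f(∞) = lim_{s→0} sF(s) = lim_{s→0} 2/(s+14) = 1/7

Final answer: 1/7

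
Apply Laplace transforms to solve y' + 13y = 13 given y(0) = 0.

sY + 13Y = 13/s. Y = 13/(s(s+13)). Partial fractions: Y = 1/s - 1/(s+13)

Final answer: y(t) = (1 - e^(-13t))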